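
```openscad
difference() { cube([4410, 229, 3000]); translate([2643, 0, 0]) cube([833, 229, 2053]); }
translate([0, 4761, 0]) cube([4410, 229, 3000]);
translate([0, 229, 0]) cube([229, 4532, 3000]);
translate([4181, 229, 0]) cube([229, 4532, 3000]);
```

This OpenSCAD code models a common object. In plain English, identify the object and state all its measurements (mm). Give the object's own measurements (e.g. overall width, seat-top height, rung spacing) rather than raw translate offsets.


A single room: four walls, each 3000 mm tall and 229 mm thick, enclosing an outside footprint 4410×4990 mm (x × y), no floor or roof. The front and back walls (−y and +y sides) run the full x-width; the side walls fit between their inner faces. A door opening 833 mm wide and 2053 mm tall is cut through the front wall from the floor up, its −x edge 2643 mm from the wall's −x end.


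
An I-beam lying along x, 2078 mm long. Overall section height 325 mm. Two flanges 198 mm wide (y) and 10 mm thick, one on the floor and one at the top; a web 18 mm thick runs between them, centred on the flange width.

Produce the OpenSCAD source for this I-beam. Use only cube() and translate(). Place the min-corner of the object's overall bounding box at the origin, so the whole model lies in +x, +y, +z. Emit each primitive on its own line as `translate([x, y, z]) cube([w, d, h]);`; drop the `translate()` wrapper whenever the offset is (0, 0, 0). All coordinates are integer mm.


cube([2078, 198, 10]);
translate([0, 90, 10]) cube([2078, 18, 305]);
translate([0, 0, 315]) cube([2078, 198, 10]);


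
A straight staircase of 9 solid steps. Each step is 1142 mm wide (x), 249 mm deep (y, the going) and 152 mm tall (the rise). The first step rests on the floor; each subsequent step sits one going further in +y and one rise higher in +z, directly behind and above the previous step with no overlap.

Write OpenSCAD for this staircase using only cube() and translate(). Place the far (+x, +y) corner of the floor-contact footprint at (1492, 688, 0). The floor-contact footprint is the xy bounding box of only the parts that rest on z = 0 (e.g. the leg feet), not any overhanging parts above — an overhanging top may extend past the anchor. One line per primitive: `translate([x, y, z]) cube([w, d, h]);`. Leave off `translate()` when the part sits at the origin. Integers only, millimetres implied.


translate([350, 439, 0]) cube([1142, 249, 152]);
translate([350, 688, 152]) cube([1142, 249, 152]);
translate([350, 937, 304]) cube([1142, 249, 152]);
translate([350, 1186, 456]) cube([1142, 249, 152]);
translate([350, 1435, 608]) cube([1142, 249, 152]);
translate([350, 1684, 760]) cube([1142, 249, 152]);
translate([350, 1933, 912]) cube([1142, 249, 152]);
translate([350, 2182, 1064]) cube([1142, 249, 152]);
translate([350, 2431, 1216]) cube([1142, 249, 152]);


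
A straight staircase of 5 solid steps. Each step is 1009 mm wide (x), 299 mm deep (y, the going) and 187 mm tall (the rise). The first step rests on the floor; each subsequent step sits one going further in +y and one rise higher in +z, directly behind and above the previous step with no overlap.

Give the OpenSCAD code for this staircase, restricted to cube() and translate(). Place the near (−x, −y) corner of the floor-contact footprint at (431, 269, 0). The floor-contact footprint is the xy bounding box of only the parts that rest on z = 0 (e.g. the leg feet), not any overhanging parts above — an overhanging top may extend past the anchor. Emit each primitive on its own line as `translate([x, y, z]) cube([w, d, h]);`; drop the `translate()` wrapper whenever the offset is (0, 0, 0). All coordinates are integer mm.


translate([431, 269, 0]) cube([1009, 299, 187]);
translate([431, 568, 187]) cube([1009, 299, 187]);
translate([431, 867, 374]) cube([1009, 299, 187]);
translate([431, 1166, 561]) cube([1009, 299, 187]);
translate([431, 1465, 748]) cube([1009, 299, 187]);


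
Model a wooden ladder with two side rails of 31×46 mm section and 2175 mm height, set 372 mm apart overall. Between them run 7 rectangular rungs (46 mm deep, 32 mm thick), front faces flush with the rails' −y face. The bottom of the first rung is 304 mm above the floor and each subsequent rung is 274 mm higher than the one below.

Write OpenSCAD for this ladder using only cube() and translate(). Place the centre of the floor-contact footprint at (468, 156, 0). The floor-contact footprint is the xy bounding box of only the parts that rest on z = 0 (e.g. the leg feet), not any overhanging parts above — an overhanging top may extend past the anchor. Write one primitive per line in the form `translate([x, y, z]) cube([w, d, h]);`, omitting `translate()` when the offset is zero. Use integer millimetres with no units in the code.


translate([282, 133, 0]) cube([31, 46, 2175]);
translate([623, 133, 0]) cube([31, 46, 2175]);
translate([313, 133, 304]) cube([310, 46, 32]);
translate([313, 133, 578]) cube([310, 46, 32]);
translate([313, 133, 852]) cube([310, 46, 32]);
translate([313, 133, 1126]) cube([310, 46, 32]);
translate([313, 133, 1400]) cube([310, 46, 32]);
translate([313, 133, 1674]) cube([310, 46, 32]);
translate([313, 133, 1948]) cube([310, 46, 32]);


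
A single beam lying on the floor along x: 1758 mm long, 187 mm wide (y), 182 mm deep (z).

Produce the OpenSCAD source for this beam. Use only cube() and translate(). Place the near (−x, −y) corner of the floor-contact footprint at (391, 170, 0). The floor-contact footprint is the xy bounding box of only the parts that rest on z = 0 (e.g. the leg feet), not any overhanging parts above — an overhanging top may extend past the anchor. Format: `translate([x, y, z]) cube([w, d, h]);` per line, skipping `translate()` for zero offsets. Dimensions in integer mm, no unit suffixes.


translate([391, 170, 0]) cube([1758, 187, 182]);


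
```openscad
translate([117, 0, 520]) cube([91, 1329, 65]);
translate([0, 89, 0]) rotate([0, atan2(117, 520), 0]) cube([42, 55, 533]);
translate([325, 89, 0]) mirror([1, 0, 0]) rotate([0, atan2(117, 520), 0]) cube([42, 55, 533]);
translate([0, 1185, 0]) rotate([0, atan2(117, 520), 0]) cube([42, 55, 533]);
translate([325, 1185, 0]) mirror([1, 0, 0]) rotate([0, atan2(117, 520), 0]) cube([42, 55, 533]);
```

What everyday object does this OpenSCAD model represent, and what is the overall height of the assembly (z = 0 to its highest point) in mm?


A sawhorse. The overall height is 585 mm.

A beam across two mirrored pairs of raked legs — a sawhorse. The beam's underside is at z = 520 (matching the legs' vertical rise in atan2(117, 520)) and the beam is 65 mm tall, so its top is at 520 + 65 = 585 mm. The raked legs top out at the beam's underside, so that is the highest point.


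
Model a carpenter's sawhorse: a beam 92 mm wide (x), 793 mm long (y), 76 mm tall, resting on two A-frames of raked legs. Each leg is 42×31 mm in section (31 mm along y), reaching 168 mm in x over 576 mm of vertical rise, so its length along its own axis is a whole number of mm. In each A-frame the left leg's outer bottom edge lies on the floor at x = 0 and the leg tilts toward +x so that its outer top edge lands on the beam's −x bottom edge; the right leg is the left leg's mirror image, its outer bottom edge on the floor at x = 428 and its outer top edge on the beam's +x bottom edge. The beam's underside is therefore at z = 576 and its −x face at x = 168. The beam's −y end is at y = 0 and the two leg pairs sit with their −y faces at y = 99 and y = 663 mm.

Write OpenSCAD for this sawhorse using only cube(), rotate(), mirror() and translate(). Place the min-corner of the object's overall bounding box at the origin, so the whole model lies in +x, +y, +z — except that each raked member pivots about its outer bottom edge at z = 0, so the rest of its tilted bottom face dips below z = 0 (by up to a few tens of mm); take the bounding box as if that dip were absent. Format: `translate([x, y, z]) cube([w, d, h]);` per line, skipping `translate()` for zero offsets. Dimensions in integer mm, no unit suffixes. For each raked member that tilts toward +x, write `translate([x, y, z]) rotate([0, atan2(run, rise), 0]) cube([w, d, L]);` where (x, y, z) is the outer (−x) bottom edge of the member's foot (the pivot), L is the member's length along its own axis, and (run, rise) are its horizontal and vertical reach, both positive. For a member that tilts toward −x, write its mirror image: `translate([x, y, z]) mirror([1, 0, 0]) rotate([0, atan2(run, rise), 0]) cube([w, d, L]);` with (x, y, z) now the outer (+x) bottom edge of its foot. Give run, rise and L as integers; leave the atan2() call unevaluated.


// leg length = √(168² + 576²) = 600
// right-leg outer foot x = 2·168 + 92 = 428
// beam min-corner = (168, 0, 576)
translate([168, 0, 576]) cube([92, 793, 76]);
translate([0, 99, 0]) rotate([0, atan2(168, 576), 0]) cube([42, 31, 600]);
translate([428, 99, 0]) mirror([1, 0, 0]) rotate([0, atan2(168, 576), 0]) cube([42, 31, 600]);
translate([0, 663, 0]) rotate([0, atan2(168, 576), 0]) cube([42, 31, 600]);
translate([428, 663, 0]) mirror([1, 0, 0]) rotate([0, atan2(168, 576), 0]) cube([42, 31, 600]);


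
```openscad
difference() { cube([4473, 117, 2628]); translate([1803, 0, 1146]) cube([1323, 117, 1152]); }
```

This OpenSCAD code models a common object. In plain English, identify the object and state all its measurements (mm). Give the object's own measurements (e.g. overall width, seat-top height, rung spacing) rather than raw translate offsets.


A wall 4473 mm long (x), 117 mm thick (y), 2628 mm tall, with a rectangular window opening cut through it. The opening is 1323 mm wide and 1152 mm tall; its sill is at z = 1146 mm and its near (−x) edge is 1803 mm from the wall's −x end. The opening passes through the full wall thickness.


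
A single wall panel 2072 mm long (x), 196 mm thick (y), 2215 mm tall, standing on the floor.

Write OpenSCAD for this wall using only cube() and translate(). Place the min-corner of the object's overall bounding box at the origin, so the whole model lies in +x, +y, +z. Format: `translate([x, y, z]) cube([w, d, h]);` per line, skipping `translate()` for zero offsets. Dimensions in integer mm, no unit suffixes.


cube([2072, 196, 2215]);


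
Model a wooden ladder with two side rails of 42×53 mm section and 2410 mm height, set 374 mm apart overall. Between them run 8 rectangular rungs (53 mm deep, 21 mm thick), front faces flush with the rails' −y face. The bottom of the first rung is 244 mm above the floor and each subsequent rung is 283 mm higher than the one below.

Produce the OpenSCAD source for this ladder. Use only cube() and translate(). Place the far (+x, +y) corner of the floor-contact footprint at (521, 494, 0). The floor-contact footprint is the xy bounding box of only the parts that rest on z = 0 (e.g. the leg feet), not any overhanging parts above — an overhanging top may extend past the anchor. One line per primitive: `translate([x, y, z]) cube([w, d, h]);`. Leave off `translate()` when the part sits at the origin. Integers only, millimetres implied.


// rung span = 374 - 2*42 = 290
// rung[k] z = 244 + k*283
translate([147, 441, 0]) cube([42, 53, 2410]);
translate([479, 441, 0]) cube([42, 53, 2410]);
translate([189, 441, 244]) cube([290, 53, 21]);
translate([189, 441, 527]) cube([290, 53, 21]);
translate([189, 441, 810]) cube([290, 53, 21]);
translate([189, 441, 1093]) cube([290, 53, 21]);
translate([189, 441, 1376]) cube([290, 53, 21]);
translate([189, 441, 1659]) cube([290, 53, 21]);
translate([189, 441, 1942]) cube([290, 53, 21]);
translate([189, 441, 2225]) cube([290, 53, 21]);


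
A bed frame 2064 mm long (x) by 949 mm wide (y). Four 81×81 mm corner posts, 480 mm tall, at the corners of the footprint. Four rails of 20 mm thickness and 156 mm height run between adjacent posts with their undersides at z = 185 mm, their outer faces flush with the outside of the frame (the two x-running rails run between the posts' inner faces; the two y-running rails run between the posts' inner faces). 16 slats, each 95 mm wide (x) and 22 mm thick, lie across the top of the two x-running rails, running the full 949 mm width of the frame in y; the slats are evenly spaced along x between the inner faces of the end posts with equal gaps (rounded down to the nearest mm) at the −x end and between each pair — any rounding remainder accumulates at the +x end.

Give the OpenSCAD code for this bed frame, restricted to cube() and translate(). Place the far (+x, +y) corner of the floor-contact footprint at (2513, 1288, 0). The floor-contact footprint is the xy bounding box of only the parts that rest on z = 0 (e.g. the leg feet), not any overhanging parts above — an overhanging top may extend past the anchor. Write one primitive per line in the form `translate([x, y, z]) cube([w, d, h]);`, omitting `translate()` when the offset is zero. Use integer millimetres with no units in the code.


translate([449, 339, 0]) cube([81, 81, 480]);
translate([449, 1207, 0]) cube([81, 81, 480]);
translate([2432, 339, 0]) cube([81, 81, 480]);
translate([2432, 1207, 0]) cube([81, 81, 480]);
translate([530, 339, 185]) cube([1902, 20, 156]);
translate([530, 1268, 185]) cube([1902, 20, 156]);
translate([449, 420, 185]) cube([20, 787, 156]);
translate([2493, 420, 185]) cube([20, 787, 156]);
translate([552, 339, 341]) cube([95, 949, 22]);
translate([669, 339, 341]) cube([95, 949, 22]);
translate([786, 339, 341]) cube([95, 949, 22]);
translate([903, 339, 341]) cube([95, 949, 22]);
translate([1020, 339, 341]) cube([95, 949, 22]);
translate([1137, 339, 341]) cube([95, 949, 22]);
translate([1254, 339, 341]) cube([95, 949, 22]);
translate([1371, 339, 341]) cube([95, 949, 22]);
translate([1488, 339, 341]) cube([95, 949, 22]);
translate([1605, 339, 341]) cube([95, 949, 22]);
translate([1722, 339, 341]) cube([95, 949, 22]);
translate([1839, 339, 341]) cube([95, 949, 22]);
translate([1956, 339, 341]) cube([95, 949, 22]);
translate([2073, 339, 341]) cube([95, 949, 22]);
translate([2190, 339, 341]) cube([95, 949, 22]);
translate([2307, 339, 341]) cube([95, 949, 22]);


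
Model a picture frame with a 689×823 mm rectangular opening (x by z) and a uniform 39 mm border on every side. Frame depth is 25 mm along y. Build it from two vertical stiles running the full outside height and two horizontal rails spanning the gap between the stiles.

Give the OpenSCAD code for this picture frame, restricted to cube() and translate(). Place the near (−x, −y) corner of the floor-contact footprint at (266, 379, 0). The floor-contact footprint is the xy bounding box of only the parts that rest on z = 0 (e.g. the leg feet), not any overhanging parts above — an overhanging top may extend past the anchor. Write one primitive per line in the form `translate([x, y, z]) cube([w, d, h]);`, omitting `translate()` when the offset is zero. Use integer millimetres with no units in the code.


translate([266, 379, 0]) cube([39, 25, 901]);
translate([994, 379, 0]) cube([39, 25, 901]);
translate([305, 379, 0]) cube([689, 25, 39]);
translate([305, 379, 862]) cube([689, 25, 39]);


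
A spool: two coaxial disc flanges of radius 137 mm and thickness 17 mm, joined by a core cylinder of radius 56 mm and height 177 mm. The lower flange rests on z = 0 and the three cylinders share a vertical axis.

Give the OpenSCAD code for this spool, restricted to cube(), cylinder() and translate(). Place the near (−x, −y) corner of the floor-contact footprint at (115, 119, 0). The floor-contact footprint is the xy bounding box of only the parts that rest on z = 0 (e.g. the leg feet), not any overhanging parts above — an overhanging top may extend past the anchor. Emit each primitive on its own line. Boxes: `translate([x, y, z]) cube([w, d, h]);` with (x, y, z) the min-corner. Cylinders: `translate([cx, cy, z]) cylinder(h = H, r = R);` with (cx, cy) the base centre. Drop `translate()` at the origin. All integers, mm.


translate([252, 256, 0]) cylinder(h = 17, r = 137);
translate([252, 256, 17]) cylinder(h = 177, r = 56);
translate([252, 256, 194]) cylinder(h = 17, r = 137);


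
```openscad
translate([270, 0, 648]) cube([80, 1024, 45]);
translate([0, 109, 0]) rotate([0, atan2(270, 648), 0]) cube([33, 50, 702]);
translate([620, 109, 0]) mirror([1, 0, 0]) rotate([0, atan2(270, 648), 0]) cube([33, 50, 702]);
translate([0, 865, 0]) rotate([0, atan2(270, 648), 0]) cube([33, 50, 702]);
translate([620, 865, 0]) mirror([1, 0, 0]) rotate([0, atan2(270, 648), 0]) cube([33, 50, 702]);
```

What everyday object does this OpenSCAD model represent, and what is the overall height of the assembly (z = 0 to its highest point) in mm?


A sawhorse. The overall height is 693 mm.

A beam across two mirrored pairs of raked legs — a sawhorse. The beam's underside is at z = 648 (matching the legs' vertical rise in atan2(270, 648)) and the beam is 45 mm tall, so its top is at 648 + 45 = 693 mm. The raked legs top out at the beam's underside, so that is the highest point.


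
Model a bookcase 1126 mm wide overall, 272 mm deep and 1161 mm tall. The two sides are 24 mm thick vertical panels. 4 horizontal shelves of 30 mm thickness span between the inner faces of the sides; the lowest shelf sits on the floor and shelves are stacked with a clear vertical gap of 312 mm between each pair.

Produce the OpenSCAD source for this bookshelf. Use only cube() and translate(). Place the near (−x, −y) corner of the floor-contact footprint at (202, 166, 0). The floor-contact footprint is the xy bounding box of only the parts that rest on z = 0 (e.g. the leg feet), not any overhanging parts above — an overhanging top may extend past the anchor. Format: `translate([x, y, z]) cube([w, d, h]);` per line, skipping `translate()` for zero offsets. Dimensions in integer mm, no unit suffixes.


translate([202, 166, 0]) cube([24, 272, 1161]);
translate([1304, 166, 0]) cube([24, 272, 1161]);
translate([226, 166, 0]) cube([1078, 272, 30]);
translate([226, 166, 342]) cube([1078, 272, 30]);
translate([226, 166, 684]) cube([1078, 272, 30]);
translate([226, 166, 1026]) cube([1078, 272, 30]);


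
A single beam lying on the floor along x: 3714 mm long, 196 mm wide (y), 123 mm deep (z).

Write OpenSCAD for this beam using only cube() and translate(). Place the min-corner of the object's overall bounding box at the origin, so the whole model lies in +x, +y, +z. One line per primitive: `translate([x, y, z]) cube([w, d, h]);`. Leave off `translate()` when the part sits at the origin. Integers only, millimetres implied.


cube([3714, 196, 123]);


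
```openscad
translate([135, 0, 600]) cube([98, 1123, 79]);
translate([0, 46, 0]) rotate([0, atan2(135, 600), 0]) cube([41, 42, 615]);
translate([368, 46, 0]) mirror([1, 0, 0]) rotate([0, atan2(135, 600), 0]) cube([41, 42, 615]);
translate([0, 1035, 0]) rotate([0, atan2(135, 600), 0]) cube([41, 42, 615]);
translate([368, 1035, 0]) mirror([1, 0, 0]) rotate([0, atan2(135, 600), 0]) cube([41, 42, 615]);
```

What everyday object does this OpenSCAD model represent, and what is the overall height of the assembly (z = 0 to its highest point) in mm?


A sawhorse. The overall height is 679 mm.

A beam across two mirrored pairs of raked legs — a sawhorse. The beam's underside is at z = 600 (matching the legs' vertical rise in atan2(135, 600)) and the beam is 79 mm tall, so its top is at 600 + 79 = 679 mm. The raked legs top out at the beam's underside, so that is the highest point.


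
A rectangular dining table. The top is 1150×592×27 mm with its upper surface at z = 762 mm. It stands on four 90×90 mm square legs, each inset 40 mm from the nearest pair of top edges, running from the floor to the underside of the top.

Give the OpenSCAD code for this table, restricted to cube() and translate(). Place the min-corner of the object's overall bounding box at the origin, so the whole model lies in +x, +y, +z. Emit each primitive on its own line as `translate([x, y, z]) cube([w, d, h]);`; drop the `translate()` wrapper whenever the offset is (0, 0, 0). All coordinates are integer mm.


translate([0, 0, 735]) cube([1150, 592, 27]);
translate([40, 40, 0]) cube([90, 90, 735]);
translate([1020, 40, 0]) cube([90, 90, 735]);
translate([40, 462, 0]) cube([90, 90, 735]);
translate([1020, 462, 0]) cube([90, 90, 735]);


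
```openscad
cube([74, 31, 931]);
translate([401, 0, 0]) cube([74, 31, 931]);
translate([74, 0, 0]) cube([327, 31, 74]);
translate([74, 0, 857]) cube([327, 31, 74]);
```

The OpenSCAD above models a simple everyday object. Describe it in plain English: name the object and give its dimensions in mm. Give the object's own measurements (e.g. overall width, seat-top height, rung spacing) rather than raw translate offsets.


A rectangular picture frame lying in the x–z plane (depth along y). The opening is 327 mm wide (x) by 783 mm tall (z), surrounded by a border 74 mm wide on all four sides. The frame is 31 mm deep and is made of two full-height vertical stiles with two horizontal rails fitted between them.


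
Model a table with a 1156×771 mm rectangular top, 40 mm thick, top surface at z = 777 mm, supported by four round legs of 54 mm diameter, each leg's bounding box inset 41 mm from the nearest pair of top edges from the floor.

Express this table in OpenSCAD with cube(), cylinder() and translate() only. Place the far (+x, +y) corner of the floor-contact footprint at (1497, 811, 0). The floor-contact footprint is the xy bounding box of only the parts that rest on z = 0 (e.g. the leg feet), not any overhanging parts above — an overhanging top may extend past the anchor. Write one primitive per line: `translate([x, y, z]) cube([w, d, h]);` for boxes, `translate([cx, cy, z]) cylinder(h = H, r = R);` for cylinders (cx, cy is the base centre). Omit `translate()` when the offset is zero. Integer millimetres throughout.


translate([382, 81, 737]) cube([1156, 771, 40]);
translate([450, 149, 0]) cylinder(h = 737, r = 27);
translate([1470, 149, 0]) cylinder(h = 737, r = 27);
translate([450, 784, 0]) cylinder(h = 737, r = 27);
translate([1470, 784, 0]) cylinder(h = 737, r = 27);


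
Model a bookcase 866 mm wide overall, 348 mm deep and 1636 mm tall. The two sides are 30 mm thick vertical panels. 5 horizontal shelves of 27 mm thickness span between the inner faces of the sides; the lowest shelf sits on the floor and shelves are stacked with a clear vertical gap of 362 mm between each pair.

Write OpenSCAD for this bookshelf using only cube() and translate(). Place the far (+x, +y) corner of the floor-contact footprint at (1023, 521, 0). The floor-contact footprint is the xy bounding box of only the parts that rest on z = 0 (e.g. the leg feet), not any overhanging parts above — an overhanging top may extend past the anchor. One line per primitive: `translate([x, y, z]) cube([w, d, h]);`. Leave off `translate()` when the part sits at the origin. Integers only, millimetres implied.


translate([157, 173, 0]) cube([30, 348, 1636]);
translate([993, 173, 0]) cube([30, 348, 1636]);
translate([187, 173, 0]) cube([806, 348, 27]);
translate([187, 173, 389]) cube([806, 348, 27]);
translate([187, 173, 778]) cube([806, 348, 27]);
translate([187, 173, 1167]) cube([806, 348, 27]);
translate([187, 173, 1556]) cube([806, 348, 27]);


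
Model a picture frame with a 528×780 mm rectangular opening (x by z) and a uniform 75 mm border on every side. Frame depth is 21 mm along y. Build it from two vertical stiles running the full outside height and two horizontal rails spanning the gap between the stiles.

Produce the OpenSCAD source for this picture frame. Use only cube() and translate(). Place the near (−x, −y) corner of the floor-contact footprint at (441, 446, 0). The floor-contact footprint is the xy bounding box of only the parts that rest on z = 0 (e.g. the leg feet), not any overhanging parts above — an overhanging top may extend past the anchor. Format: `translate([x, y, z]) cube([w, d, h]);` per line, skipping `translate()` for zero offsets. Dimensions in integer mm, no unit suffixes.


translate([441, 446, 0]) cube([75, 21, 930]);
translate([1044, 446, 0]) cube([75, 21, 930]);
translate([516, 446, 0]) cube([528, 21, 75]);
translate([516, 446, 855]) cube([528, 21, 75]);


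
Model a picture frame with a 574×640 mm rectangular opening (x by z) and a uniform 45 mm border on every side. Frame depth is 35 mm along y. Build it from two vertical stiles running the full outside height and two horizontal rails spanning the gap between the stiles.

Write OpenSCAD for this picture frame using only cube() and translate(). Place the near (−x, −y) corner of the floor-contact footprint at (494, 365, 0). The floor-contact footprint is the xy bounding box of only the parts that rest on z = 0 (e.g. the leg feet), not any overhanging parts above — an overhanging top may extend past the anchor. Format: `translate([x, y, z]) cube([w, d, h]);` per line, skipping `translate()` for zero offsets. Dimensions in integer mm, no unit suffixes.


translate([494, 365, 0]) cube([45, 35, 730]);
translate([1113, 365, 0]) cube([45, 35, 730]);
translate([539, 365, 0]) cube([574, 35, 45]);
translate([539, 365, 685]) cube([574, 35, 45]);


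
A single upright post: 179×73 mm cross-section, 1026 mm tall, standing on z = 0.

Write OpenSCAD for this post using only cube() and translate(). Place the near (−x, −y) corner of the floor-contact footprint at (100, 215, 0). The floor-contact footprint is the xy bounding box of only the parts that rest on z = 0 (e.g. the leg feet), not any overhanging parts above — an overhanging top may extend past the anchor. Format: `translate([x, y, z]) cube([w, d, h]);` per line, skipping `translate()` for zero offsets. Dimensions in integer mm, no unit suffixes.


translate([100, 215, 0]) cube([179, 73, 1026]);


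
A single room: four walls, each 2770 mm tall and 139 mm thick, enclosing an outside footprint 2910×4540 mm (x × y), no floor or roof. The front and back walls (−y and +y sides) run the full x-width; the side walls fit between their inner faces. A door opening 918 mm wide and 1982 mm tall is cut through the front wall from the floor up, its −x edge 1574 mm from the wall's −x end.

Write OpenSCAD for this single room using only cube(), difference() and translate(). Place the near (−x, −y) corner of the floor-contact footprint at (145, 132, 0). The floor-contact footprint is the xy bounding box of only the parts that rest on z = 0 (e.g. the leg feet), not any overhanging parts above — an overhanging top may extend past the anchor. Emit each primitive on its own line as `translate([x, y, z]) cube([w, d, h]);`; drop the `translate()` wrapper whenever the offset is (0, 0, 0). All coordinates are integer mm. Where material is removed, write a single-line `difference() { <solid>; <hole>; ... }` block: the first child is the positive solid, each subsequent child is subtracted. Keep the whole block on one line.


difference() { translate([145, 132, 0]) cube([2910, 139, 2770]); translate([1719, 132, 0]) cube([918, 139, 1982]); }
translate([145, 4533, 0]) cube([2910, 139, 2770]);
translate([145, 271, 0]) cube([139, 4262, 2770]);
translate([2916, 271, 0]) cube([139, 4262, 2770]);


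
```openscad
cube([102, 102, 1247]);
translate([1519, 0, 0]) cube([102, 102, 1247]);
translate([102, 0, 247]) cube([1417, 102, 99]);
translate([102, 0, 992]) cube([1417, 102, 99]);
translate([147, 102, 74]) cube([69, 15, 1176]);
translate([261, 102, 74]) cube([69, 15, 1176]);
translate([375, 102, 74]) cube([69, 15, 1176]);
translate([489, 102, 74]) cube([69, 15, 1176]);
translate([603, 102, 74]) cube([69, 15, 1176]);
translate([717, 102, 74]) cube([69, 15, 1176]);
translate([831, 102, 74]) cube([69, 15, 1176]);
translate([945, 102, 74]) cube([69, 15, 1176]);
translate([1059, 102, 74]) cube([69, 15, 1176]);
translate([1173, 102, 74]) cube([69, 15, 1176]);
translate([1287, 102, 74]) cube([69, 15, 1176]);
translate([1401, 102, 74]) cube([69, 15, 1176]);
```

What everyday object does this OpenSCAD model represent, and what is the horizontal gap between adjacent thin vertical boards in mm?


A fence section. The picket gap is 45 mm.

Two posts, two rails, 12 pickets — a fence section. Span 1417 mm holds 12 pickets of 69 mm with 13 equal gaps: ⌊(1417 − 12·69) / 13⌋ = 45 mm.


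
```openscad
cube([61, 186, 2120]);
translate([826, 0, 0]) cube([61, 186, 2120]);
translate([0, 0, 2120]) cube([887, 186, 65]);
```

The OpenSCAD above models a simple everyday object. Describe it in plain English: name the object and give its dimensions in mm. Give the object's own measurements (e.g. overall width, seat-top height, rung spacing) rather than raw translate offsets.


A door frame. The clear opening is 765 mm wide and 2120 mm high. Two 61 mm wide jambs, 186 mm deep, stand either side of the opening from the floor to the top of the opening. A 65 mm thick head sits across the top of both jambs, spanning the full outside width of the frame.


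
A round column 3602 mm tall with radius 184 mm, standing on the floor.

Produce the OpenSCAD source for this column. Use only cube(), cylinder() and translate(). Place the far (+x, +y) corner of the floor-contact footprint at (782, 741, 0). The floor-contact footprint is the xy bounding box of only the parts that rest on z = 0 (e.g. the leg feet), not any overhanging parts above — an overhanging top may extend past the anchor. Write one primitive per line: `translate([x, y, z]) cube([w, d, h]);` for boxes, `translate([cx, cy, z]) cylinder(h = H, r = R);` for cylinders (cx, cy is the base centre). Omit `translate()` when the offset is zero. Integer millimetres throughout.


translate([598, 557, 0]) cylinder(h = 3602, r = 184);


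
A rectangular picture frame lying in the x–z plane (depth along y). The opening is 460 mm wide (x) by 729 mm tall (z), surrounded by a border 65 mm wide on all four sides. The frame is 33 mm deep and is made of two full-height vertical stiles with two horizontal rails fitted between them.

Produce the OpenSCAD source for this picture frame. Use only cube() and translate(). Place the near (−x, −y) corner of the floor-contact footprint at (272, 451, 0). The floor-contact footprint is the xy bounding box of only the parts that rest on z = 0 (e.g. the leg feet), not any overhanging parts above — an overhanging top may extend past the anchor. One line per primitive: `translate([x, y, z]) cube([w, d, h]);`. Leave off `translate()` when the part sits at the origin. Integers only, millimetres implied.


translate([272, 451, 0]) cube([65, 33, 859]);
translate([797, 451, 0]) cube([65, 33, 859]);
translate([337, 451, 0]) cube([460, 33, 65]);
translate([337, 451, 794]) cube([460, 33, 65]);


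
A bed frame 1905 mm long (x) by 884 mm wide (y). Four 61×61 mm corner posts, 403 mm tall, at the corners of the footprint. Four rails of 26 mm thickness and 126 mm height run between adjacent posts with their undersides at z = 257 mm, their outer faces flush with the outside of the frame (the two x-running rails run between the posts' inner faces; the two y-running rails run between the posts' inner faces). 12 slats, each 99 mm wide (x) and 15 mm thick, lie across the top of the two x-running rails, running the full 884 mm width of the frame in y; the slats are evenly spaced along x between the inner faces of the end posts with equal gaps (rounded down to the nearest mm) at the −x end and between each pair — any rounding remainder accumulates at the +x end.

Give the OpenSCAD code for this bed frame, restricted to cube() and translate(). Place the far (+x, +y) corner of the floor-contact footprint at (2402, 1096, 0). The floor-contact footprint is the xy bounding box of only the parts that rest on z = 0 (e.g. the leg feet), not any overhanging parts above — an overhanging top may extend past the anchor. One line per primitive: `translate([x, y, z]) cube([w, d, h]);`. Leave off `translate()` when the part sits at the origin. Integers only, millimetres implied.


translate([497, 212, 0]) cube([61, 61, 403]);
translate([497, 1035, 0]) cube([61, 61, 403]);
translate([2341, 212, 0]) cube([61, 61, 403]);
translate([2341, 1035, 0]) cube([61, 61, 403]);
translate([558, 212, 257]) cube([1783, 26, 126]);
translate([558, 1070, 257]) cube([1783, 26, 126]);
translate([497, 273, 257]) cube([26, 762, 126]);
translate([2376, 273, 257]) cube([26, 762, 126]);
translate([603, 212, 383]) cube([99, 884, 15]);
translate([747, 212, 383]) cube([99, 884, 15]);
translate([891, 212, 383]) cube([99, 884, 15]);
translate([1035, 212, 383]) cube([99, 884, 15]);
translate([1179, 212, 383]) cube([99, 884, 15]);
translate([1323, 212, 383]) cube([99, 884, 15]);
translate([1467, 212, 383]) cube([99, 884, 15]);
translate([1611, 212, 383]) cube([99, 884, 15]);
translate([1755, 212, 383]) cube([99, 884, 15]);
translate([1899, 212, 383]) cube([99, 884, 15]);
translate([2043, 212, 383]) cube([99, 884, 15]);
translate([2187, 212, 383]) cube([99, 884, 15]);


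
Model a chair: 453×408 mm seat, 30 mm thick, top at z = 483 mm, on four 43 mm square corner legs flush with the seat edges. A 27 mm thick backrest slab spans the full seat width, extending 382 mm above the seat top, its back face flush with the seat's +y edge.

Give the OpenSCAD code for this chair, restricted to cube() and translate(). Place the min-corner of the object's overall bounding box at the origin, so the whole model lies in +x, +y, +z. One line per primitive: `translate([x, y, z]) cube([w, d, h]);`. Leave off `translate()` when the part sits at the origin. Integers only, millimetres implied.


translate([0, 0, 453]) cube([453, 408, 30]);
cube([43, 43, 453]);
translate([410, 0, 0]) cube([43, 43, 453]);
translate([0, 365, 0]) cube([43, 43, 453]);
translate([410, 365, 0]) cube([43, 43, 453]);
translate([0, 381, 483]) cube([453, 27, 382]);


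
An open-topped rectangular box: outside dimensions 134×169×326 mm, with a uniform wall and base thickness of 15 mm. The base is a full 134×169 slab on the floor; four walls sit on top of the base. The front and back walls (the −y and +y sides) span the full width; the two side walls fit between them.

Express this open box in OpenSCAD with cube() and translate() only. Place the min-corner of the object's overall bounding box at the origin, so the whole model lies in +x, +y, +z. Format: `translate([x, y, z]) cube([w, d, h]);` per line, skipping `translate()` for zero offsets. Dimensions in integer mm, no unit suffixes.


cube([134, 169, 15]);
translate([0, 0, 15]) cube([134, 15, 311]);
translate([0, 154, 15]) cube([134, 15, 311]);
translate([0, 15, 15]) cube([15, 139, 311]);
translate([119, 15, 15]) cube([15, 139, 311]);


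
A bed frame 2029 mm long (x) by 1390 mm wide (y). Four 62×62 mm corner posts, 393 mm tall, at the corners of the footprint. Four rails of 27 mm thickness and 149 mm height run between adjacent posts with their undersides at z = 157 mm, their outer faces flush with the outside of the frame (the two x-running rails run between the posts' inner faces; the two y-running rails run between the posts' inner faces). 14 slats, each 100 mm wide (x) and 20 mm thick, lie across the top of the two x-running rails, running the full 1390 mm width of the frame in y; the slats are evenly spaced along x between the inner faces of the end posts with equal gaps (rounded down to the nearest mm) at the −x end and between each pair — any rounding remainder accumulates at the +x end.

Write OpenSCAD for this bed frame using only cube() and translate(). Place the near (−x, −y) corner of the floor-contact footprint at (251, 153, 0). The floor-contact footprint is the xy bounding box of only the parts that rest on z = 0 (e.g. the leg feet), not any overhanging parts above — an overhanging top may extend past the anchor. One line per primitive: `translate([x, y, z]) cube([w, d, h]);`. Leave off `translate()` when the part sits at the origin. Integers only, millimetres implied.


// slat z = rail_z + rail_h = 157 + 149 = 306
// slat gap = ⌊(1905 − 14·100) / 15⌋ = 33
translate([251, 153, 0]) cube([62, 62, 393]);
translate([251, 1481, 0]) cube([62, 62, 393]);
translate([2218, 153, 0]) cube([62, 62, 393]);
translate([2218, 1481, 0]) cube([62, 62, 393]);
translate([313, 153, 157]) cube([1905, 27, 149]);
translate([313, 1516, 157]) cube([1905, 27, 149]);
translate([251, 215, 157]) cube([27, 1266, 149]);
translate([2253, 215, 157]) cube([27, 1266, 149]);
translate([346, 153, 306]) cube([100, 1390, 20]);
translate([479, 153, 306]) cube([100, 1390, 20]);
translate([612, 153, 306]) cube([100, 1390, 20]);
translate([745, 153, 306]) cube([100, 1390, 20]);
translate([878, 153, 306]) cube([100, 1390, 20]);
translate([1011, 153, 306]) cube([100, 1390, 20]);
translate([1144, 153, 306]) cube([100, 1390, 20]);
translate([1277, 153, 306]) cube([100, 1390, 20]);
translate([1410, 153, 306]) cube([100, 1390, 20]);
translate([1543, 153, 306]) cube([100, 1390, 20]);
translate([1676, 153, 306]) cube([100, 1390, 20]);
translate([1809, 153, 306]) cube([100, 1390, 20]);
translate([1942, 153, 306]) cube([100, 1390, 20]);
translate([2075, 153, 306]) cube([100, 1390, 20]);


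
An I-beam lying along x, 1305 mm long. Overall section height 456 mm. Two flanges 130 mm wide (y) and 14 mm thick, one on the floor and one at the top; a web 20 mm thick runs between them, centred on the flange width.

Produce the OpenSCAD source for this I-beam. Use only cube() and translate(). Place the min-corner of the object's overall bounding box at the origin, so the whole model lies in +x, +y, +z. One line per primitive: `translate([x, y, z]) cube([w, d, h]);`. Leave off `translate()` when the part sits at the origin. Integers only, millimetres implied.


cube([1305, 130, 14]);
translate([0, 55, 14]) cube([1305, 20, 428]);
translate([0, 0, 442]) cube([1305, 130, 14]);


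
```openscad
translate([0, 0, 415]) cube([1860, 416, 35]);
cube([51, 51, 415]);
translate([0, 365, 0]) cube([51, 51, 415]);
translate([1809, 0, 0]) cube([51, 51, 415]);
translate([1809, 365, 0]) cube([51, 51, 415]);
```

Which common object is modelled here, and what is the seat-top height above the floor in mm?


A bench. The seat-top height is 450 mm.

A long slab on four corner posts — a bench. The slab sits at z = 415 with thickness 35, so the top is 415 + 35 = 450 mm.


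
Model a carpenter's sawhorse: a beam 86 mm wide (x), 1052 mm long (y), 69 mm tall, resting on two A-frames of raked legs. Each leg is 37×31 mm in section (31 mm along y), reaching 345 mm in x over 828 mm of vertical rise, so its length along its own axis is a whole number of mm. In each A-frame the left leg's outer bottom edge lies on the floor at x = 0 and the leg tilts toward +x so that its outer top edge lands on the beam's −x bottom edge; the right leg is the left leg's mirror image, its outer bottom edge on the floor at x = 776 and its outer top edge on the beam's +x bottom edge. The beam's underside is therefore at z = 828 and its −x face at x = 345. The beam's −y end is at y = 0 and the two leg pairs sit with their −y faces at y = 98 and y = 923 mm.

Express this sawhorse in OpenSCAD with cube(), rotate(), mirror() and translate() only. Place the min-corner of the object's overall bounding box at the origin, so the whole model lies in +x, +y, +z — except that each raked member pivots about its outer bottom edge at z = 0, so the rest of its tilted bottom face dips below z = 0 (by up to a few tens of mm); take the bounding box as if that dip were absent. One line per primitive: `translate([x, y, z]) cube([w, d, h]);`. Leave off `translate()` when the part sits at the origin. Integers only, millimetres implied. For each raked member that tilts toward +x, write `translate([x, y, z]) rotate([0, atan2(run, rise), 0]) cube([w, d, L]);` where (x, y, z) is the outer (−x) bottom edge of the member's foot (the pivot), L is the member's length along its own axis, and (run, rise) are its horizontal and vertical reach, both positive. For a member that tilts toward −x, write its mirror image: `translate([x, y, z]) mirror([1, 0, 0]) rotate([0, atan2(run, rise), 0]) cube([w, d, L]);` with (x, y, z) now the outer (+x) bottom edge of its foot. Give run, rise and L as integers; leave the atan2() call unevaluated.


translate([345, 0, 828]) cube([86, 1052, 69]);
translate([0, 98, 0]) rotate([0, atan2(345, 828), 0]) cube([37, 31, 897]);
translate([776, 98, 0]) mirror([1, 0, 0]) rotate([0, atan2(345, 828), 0]) cube([37, 31, 897]);
translate([0, 923, 0]) rotate([0, atan2(345, 828), 0]) cube([37, 31, 897]);
translate([776, 923, 0]) mirror([1, 0, 0]) rotate([0, atan2(345, 828), 0]) cube([37, 31, 897]);
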